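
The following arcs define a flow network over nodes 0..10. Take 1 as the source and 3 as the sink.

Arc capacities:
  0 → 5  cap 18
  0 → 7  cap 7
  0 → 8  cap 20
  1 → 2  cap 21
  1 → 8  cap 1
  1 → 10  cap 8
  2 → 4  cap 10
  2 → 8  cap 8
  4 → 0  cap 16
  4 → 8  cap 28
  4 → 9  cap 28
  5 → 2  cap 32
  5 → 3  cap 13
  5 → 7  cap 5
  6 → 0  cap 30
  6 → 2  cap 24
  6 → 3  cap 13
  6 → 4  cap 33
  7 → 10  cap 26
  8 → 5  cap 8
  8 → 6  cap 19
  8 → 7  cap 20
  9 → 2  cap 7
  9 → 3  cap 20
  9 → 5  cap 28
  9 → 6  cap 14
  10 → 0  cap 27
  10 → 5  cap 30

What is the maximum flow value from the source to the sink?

augment #1: 1→8→5→3 bottleneck 1, total now 1
augment #2: 1→10→5→3 bottleneck 8, total now 9
augment #3: 1→2→4→9→3 bottleneck 10, total now 19
augment #4: 1→2→8→5→3 bottleneck 4, total now 23
augment #5: 1→2→8→6→3 bottleneck 4, total now 27

Maximum flow value: 27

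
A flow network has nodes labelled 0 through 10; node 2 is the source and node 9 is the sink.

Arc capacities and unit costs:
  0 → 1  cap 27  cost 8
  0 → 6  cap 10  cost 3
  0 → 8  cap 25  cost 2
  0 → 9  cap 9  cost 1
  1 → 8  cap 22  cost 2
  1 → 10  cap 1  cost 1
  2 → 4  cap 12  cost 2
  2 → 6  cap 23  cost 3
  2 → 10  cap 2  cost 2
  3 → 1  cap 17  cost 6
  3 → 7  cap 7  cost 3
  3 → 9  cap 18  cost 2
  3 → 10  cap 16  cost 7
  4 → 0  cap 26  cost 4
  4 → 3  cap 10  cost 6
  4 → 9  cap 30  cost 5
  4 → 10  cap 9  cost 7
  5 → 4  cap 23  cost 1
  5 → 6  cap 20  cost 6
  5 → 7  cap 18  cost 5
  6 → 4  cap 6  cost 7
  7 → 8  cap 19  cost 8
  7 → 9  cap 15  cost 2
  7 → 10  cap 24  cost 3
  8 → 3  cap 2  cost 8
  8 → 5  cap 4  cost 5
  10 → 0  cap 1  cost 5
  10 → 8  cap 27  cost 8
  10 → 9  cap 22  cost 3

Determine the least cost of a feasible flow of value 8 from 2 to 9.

Minimum cost for 8 units: 52

shortest-cost path #1: 2→10→9 push 2 @ unit cost 5 (adds 10)
shortest-cost path #2: 2→4→9 push 6 @ unit cost 7 (adds 42)
total cost = 52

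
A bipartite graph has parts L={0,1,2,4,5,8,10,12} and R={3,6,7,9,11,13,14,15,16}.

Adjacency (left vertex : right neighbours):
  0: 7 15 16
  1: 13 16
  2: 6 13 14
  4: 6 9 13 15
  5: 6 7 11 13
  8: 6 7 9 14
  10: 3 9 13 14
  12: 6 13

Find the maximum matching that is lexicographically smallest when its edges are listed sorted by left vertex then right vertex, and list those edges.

|M| = 8 (so the lex-smallest maximum matching has 8 edges)
process left vertices in ascending order; for each, take the smallest-labelled available neighbour that still permits 8 edges overall, or leave it unmatched if none does
lex-smallest matching: {0-7, 1-13, 2-14, 4-15, 5-11, 8-9, 10-3, 12-6}

Lex-smallest maximum matching: {(0,7), (1,13), (2,14), (4,15), (5,11), (8,9), (10,3), (12,6)}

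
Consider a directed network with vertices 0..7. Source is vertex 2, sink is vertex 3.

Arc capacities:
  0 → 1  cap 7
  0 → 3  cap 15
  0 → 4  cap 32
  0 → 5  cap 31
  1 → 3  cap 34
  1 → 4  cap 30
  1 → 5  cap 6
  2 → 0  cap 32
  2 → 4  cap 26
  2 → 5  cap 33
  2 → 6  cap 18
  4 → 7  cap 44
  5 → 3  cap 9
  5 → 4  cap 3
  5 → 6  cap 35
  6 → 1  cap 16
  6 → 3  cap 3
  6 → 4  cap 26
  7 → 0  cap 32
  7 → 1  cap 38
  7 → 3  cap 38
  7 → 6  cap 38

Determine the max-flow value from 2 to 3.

Maximum flow value: 94

augment #1: 2→0→3 bottleneck 15, total now 15
augment #2: 2→5→3 bottleneck 9, total now 24
augment #3: 2→6→3 bottleneck 3, total now 27
augment #4: 2→0→1→3 bottleneck 7, total now 34
augment #5: 2→4→7→3 bottleneck 26, total now 60
augment #6: 2→6→1→3 bottleneck 15, total now 75
augment #7: 2→0→4→7→3 bottleneck 10, total now 85
augment #8: 2→5→4→7→3 bottleneck 2, total now 87
augment #9: 2→5→6→1→3 bottleneck 1, total now 88
augment #10: 2→5→4→7→1→3 bottleneck 1, total now 89
augment #11: 2→5→6→4→7→1→3 bottleneck 5, total now 94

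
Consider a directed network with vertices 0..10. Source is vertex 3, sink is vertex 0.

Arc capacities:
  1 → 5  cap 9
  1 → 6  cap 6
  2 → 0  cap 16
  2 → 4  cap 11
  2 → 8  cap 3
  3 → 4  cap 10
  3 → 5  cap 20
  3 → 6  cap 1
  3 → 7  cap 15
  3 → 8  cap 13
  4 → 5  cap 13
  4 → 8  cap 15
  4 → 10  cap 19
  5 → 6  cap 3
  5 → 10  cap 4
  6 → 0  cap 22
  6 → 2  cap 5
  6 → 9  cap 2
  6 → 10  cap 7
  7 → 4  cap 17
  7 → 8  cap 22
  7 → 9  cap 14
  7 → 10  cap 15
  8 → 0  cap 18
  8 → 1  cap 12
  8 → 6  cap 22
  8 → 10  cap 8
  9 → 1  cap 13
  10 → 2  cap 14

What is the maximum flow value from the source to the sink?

Maximum flow value: 46

augment #1: 3→6→0 bottleneck 1, total now 1
augment #2: 3→8→0 bottleneck 13, total now 14
augment #3: 3→4→8→0 bottleneck 5, total now 19
augment #4: 3→5→6→0 bottleneck 3, total now 22
augment #5: 3→4→8→6→0 bottleneck 5, total now 27
augment #6: 3→5→10→2→0 bottleneck 4, total now 31
augment #7: 3→7→8→6→0 bottleneck 13, total now 44
augment #8: 3→7→10→2→0 bottleneck 2, total now 46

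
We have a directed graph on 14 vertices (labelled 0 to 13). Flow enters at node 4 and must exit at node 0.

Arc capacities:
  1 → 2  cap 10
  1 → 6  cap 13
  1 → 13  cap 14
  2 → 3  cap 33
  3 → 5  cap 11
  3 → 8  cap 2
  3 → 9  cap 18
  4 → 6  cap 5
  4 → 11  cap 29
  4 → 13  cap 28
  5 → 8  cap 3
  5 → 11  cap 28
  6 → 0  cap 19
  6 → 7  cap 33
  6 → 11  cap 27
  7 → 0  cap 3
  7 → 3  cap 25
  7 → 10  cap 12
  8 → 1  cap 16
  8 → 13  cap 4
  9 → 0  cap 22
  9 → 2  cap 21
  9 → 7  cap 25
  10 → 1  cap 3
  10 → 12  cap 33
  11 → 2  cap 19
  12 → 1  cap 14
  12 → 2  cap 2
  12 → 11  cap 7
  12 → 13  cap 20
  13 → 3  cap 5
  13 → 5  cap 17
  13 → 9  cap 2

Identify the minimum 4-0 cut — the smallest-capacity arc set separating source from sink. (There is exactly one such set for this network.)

Min-cut arcs: {(3,8), (3,9), (4,6), (5,8), (13,9)} (total capacity 30)

augment #1: 4→6→0 push 5
augment #2: 4→13→9→0 push 2
augment #3: 4→13→3→9→0 push 5
augment #4: 4→11→2→3→9→0 push 13
augment #5: 4→13→5→8→1→6→0 push 3
augment #6: 4→11→2→3→8→1→6→0 push 2
max flow = 30; residual-reachable set from 4 gives S-side
cut edges (S→T): {(3,8), (3,9), (4,6), (5,8), (13,9)} total cap 30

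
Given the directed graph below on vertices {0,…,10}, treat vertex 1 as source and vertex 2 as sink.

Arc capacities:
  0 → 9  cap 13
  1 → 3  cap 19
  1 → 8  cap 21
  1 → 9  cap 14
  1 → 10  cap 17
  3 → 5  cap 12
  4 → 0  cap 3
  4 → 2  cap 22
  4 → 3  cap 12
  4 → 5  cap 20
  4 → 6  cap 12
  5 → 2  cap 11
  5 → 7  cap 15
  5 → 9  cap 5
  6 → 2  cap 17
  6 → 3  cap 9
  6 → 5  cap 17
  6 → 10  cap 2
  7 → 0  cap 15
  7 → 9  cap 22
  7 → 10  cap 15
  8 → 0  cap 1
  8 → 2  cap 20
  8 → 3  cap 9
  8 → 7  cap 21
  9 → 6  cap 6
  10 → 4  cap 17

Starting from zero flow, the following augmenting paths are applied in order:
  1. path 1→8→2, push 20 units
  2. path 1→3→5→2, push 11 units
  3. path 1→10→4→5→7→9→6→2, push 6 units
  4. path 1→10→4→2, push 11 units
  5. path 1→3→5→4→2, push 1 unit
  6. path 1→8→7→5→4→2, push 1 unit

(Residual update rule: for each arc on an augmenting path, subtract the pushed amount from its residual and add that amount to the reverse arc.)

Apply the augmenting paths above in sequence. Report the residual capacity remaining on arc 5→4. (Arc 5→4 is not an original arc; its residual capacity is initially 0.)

after path 1 (1→8→2, push 20): res(5,4)=0
after path 2 (1→3→5→2, push 11): res(5,4)=0
after path 3 (1→10→4→5→7→9→6→2, push 6): res(5,4)=6
after path 4 (1→10→4→2, push 11): res(5,4)=6
after path 5 (1→3→5→4→2, push 1): res(5,4)=5
after path 6 (1→8→7→5→4→2, push 1): res(5,4)=4

Residual capacity of (5,4): 4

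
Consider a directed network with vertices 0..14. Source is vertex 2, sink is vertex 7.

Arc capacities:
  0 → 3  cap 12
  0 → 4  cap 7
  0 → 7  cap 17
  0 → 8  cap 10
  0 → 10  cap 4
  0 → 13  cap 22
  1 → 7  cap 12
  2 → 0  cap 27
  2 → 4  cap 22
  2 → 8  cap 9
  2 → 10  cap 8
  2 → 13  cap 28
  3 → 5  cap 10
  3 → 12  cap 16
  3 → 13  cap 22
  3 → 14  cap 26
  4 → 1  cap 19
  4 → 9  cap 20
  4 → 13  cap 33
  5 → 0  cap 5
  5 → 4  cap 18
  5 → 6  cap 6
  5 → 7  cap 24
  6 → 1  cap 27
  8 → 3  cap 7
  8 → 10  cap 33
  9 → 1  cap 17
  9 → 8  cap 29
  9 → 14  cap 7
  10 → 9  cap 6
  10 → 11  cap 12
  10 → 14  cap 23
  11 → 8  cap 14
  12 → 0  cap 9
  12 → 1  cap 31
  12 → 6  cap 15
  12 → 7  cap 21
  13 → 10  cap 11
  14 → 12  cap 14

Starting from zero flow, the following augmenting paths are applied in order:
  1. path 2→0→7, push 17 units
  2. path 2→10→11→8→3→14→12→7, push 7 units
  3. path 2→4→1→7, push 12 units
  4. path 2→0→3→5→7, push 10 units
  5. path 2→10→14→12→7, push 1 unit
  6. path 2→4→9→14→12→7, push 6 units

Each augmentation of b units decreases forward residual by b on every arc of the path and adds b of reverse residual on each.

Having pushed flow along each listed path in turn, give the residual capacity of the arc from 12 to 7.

Residual capacity of (12,7): 7

after path 1 (2→0→7, push 17): res(12,7)=21
after path 2 (2→10→11→8→3→14→12→7, push 7): res(12,7)=14
after path 3 (2→4→1→7, push 12): res(12,7)=14
after path 4 (2→0→3→5→7, push 10): res(12,7)=14
after path 5 (2→10→14→12→7, push 1): res(12,7)=13
after path 6 (2→4→9→14→12→7, push 6): res(12,7)=7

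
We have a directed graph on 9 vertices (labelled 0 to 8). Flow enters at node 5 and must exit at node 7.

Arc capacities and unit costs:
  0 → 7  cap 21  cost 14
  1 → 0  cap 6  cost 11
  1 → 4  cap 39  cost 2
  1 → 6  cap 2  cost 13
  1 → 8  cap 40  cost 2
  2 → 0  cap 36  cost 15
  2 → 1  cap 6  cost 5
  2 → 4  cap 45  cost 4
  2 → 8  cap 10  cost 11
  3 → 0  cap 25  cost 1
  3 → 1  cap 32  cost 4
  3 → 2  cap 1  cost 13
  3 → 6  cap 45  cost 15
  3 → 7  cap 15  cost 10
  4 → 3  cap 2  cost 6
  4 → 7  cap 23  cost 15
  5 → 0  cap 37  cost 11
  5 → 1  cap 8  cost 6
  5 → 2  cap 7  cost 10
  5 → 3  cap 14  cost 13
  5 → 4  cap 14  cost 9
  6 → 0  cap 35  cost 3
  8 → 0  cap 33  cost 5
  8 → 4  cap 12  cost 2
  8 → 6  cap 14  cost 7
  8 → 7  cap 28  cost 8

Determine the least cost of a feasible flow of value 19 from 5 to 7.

shortest-cost path #1: 5→1→8→7 push 8 @ unit cost 16 (adds 128)
shortest-cost path #2: 5→3→7 push 11 @ unit cost 23 (adds 253)
total cost = 381

Minimum cost for 19 units: 381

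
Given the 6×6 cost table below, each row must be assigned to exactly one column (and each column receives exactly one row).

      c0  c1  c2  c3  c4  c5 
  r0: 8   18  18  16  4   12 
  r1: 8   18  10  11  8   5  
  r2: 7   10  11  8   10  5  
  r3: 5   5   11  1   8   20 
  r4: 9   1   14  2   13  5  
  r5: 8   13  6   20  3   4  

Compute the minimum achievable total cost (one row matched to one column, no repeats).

optimal assignment: row0→col4 (cost 4), row1→col5 (cost 5), row2→col0 (cost 7), row3→col3 (cost 1), row4→col1 (cost 1), row5→col2 (cost 6)
total = 4 + 5 + 7 + 1 + 1 + 6 = 24

Minimum assignment cost: 24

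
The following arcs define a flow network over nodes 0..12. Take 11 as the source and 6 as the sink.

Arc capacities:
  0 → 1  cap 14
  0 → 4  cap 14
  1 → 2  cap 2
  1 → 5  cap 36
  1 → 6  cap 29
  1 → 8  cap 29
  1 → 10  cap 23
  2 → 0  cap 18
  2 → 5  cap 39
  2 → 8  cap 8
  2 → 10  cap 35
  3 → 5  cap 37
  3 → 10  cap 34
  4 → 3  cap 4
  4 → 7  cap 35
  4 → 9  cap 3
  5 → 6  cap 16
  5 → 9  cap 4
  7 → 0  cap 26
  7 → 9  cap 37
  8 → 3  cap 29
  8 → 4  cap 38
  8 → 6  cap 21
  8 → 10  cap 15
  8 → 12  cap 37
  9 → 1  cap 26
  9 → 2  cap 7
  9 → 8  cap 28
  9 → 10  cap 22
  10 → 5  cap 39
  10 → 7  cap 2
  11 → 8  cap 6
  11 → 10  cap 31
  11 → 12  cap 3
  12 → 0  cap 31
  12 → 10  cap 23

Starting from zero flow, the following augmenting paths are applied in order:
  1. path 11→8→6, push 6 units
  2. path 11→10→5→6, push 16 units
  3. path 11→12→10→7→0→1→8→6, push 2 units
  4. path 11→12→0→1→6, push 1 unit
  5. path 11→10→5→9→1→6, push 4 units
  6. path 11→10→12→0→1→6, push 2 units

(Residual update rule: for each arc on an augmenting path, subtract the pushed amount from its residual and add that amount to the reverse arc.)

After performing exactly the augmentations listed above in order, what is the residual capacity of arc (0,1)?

Residual capacity of (0,1): 9

after path 1 (11→8→6, push 6): res(0,1)=14
after path 2 (11→10→5→6, push 16): res(0,1)=14
after path 3 (11→12→10→7→0→1→8→6, push 2): res(0,1)=12
after path 4 (11→12→0→1→6, push 1): res(0,1)=11
after path 5 (11→10→5→9→1→6, push 4): res(0,1)=11
after path 6 (11→10→12→0→1→6, push 2): res(0,1)=9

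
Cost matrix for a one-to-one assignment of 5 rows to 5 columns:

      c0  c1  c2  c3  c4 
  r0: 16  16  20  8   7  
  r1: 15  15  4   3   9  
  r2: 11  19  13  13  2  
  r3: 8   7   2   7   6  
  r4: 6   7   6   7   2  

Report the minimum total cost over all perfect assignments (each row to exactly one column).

optimal assignment: row0→col3 (cost 8), row1→col2 (cost 4), row2→col4 (cost 2), row3→col1 (cost 7), row4→col0 (cost 6)
total = 8 + 4 + 2 + 7 + 6 = 27

Minimum assignment cost: 27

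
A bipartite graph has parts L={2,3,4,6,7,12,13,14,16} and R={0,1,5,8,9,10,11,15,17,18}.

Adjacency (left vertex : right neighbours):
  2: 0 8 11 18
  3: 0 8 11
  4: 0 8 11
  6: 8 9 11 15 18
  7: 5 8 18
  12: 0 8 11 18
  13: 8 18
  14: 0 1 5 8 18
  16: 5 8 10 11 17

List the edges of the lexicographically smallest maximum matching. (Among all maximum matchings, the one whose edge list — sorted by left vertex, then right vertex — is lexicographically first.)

|M| = 8 (so the lex-smallest maximum matching has 8 edges)
process left vertices in ascending order; for each, take the smallest-labelled available neighbour that still permits 8 edges overall, or leave it unmatched if none does
lex-smallest matching: {2-0, 3-8, 4-11, 6-9, 7-5, 12-18, 14-1, 16-10}

Lex-smallest maximum matching: {(2,0), (3,8), (4,11), (6,9), (7,5), (12,18), (14,1), (16,10)}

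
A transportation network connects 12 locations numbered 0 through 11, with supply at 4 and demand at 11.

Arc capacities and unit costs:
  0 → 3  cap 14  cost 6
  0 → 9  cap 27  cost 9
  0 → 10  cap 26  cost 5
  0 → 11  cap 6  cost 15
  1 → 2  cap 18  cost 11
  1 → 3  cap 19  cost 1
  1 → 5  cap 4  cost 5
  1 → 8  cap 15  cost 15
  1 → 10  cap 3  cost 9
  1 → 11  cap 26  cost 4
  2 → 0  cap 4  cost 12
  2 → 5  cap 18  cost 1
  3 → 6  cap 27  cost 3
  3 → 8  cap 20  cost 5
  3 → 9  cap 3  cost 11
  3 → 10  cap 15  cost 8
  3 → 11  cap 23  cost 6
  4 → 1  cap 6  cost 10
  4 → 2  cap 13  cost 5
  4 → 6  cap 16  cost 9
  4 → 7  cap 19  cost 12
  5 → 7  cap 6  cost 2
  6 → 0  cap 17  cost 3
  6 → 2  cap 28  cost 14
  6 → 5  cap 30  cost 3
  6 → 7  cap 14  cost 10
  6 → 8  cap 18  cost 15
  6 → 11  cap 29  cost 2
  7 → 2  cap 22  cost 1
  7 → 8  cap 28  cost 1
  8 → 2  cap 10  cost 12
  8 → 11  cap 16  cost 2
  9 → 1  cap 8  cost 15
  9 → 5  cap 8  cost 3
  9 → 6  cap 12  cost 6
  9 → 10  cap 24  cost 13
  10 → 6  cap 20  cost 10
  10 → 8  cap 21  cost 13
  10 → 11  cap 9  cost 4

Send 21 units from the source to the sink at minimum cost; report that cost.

Minimum cost for 21 units: 231

shortest-cost path #1: 4→6→11 push 16 @ unit cost 11 (adds 176)
shortest-cost path #2: 4→2→5→7→8→11 push 5 @ unit cost 11 (adds 55)
total cost = 231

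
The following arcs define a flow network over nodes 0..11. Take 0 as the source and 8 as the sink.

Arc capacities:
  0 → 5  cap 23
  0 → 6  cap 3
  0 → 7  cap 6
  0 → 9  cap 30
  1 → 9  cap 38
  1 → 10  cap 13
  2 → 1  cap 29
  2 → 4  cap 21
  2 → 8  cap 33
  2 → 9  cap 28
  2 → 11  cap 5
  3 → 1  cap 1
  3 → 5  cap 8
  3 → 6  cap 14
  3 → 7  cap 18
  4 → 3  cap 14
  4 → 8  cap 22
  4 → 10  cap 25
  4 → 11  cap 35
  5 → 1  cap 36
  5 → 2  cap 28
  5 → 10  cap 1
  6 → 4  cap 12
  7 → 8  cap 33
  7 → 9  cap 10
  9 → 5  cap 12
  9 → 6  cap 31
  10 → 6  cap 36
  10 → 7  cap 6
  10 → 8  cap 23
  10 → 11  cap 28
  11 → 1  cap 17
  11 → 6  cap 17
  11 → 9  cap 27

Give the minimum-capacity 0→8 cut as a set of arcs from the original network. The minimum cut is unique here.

Min-cut arcs: {(0,5), (0,7), (6,4), (9,5)} (total capacity 53)

augment #1: 0→7→8 push 6
augment #2: 0→5→2→8 push 23
augment #3: 0→6→4→8 push 3
augment #4: 0→9→5→2→8 push 5
augment #5: 0→9→5→10→8 push 1
augment #6: 0→9→6→4→8 push 9
augment #7: 0→9→5→1→10→8 push 6
max flow = 53; residual-reachable set from 0 gives S-side
cut edges (S→T): {(0,5), (0,7), (6,4), (9,5)} total cap 53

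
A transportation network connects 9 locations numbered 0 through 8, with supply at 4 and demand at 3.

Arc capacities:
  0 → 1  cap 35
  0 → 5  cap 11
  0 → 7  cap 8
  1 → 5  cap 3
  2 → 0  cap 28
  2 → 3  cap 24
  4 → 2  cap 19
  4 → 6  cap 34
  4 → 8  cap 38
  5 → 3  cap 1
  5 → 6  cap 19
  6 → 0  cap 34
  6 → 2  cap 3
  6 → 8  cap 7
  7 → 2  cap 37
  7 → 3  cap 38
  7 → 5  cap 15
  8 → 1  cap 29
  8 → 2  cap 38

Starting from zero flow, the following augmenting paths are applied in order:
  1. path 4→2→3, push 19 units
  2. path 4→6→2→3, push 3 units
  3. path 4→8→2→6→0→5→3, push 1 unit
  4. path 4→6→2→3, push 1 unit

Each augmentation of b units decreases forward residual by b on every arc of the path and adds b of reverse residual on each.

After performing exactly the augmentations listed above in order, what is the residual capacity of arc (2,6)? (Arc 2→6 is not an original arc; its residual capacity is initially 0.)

Residual capacity of (2,6): 3

after path 1 (4→2→3, push 19): res(2,6)=0
after path 2 (4→6→2→3, push 3): res(2,6)=3
after path 3 (4→8→2→6→0→5→3, push 1): res(2,6)=2
after path 4 (4→6→2→3, push 1): res(2,6)=3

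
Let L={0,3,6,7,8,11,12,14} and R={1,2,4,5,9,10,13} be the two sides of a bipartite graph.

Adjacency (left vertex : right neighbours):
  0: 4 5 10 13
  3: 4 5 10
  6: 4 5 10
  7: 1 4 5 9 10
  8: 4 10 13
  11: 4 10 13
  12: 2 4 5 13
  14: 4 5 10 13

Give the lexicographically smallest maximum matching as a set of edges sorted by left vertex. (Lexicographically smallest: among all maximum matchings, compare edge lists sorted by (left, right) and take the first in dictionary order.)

Lex-smallest maximum matching: {(0,4), (3,5), (6,10), (7,1), (8,13), (12,2)}

|M| = 6 (so the lex-smallest maximum matching has 6 edges)
process left vertices in ascending order; for each, take the smallest-labelled available neighbour that still permits 6 edges overall, or leave it unmatched if none does
lex-smallest matching: {0-4, 3-5, 6-10, 7-1, 8-13, 12-2}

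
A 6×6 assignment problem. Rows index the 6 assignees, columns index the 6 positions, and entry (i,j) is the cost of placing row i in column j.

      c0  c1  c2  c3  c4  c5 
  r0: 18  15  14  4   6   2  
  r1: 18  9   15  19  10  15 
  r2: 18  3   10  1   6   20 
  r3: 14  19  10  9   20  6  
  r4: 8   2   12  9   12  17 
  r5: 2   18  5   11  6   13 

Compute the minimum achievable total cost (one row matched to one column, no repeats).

optimal assignment: row0→col5 (cost 2), row1→col4 (cost 10), row2→col3 (cost 1), row3→col2 (cost 10), row4→col1 (cost 2), row5→col0 (cost 2)
total = 2 + 10 + 1 + 10 + 2 + 2 = 27

Minimum assignment cost: 27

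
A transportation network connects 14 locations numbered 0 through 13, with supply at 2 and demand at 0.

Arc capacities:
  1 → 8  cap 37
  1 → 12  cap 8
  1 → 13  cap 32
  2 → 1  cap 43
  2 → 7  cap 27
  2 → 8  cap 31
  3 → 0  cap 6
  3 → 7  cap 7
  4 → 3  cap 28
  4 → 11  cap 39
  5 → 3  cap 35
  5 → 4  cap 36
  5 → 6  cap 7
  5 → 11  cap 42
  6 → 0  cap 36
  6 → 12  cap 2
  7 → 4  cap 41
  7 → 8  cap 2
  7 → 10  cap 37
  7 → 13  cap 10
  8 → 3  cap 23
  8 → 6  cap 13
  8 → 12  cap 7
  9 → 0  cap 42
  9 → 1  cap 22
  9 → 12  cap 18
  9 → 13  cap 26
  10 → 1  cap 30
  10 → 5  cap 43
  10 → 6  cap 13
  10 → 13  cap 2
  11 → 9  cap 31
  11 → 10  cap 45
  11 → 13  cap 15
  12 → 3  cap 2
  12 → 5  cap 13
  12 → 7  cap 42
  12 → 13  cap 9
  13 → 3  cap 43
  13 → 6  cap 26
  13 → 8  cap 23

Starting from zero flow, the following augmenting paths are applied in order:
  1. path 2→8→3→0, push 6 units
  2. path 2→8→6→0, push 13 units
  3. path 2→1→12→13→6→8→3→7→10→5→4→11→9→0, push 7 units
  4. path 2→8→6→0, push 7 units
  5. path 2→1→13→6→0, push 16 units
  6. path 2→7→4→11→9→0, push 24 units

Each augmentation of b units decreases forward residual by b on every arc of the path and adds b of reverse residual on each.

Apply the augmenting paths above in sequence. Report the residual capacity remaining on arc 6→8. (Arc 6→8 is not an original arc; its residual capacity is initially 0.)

Residual capacity of (6,8): 13

after path 1 (2→8→3→0, push 6): res(6,8)=0
after path 2 (2→8→6→0, push 13): res(6,8)=13
after path 3 (2→1→12→13→6→8→3→7→10→5→4→11→9→0, push 7): res(6,8)=6
after path 4 (2→8→6→0, push 7): res(6,8)=13
after path 5 (2→1→13→6→0, push 16): res(6,8)=13
after path 6 (2→7→4→11→9→0, push 24): res(6,8)=13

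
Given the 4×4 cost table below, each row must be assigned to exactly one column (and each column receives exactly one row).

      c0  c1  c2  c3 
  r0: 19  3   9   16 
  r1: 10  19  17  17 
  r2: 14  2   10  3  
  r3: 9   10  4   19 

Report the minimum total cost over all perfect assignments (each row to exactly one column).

Minimum assignment cost: 20

optimal assignment: row0→col1 (cost 3), row1→col0 (cost 10), row2→col3 (cost 3), row3→col2 (cost 4)
total = 3 + 10 + 3 + 4 = 20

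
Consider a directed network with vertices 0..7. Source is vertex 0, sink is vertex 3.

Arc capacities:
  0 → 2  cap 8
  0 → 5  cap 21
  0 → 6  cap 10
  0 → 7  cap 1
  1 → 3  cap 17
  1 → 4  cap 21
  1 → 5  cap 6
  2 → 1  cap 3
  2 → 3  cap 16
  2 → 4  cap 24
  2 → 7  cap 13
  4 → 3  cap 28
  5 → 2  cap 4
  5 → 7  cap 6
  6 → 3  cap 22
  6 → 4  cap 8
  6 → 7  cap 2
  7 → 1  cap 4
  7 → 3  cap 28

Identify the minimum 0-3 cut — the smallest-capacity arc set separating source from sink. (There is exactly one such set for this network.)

Min-cut arcs: {(0,2), (0,6), (0,7), (5,2), (5,7)} (total capacity 29)

augment #1: 0→2→3 push 8
augment #2: 0→6→3 push 10
augment #3: 0→7→3 push 1
augment #4: 0→5→2→3 push 4
augment #5: 0→5→7→3 push 6
max flow = 29; residual-reachable set from 0 gives S-side
cut edges (S→T): {(0,2), (0,6), (0,7), (5,2), (5,7)} total cap 29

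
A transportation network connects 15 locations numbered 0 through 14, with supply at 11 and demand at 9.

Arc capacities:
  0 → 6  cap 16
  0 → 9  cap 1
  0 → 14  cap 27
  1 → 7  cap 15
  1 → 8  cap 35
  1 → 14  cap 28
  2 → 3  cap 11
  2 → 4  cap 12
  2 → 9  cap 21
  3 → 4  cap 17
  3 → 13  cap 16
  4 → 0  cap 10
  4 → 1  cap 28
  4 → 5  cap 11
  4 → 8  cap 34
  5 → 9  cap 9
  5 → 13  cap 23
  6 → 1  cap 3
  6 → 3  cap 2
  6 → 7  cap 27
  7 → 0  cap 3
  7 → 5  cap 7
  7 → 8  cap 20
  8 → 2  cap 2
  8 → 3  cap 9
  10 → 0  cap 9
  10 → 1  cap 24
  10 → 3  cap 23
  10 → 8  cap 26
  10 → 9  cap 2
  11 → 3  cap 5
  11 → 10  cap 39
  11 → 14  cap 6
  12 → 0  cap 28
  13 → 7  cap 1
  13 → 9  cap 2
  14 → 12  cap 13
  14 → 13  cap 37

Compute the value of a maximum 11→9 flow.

Maximum flow value: 16

augment #1: 11→10→9 bottleneck 2, total now 2
augment #2: 11→3→13→9 bottleneck 2, total now 4
augment #3: 11→10→0→9 bottleneck 1, total now 5
augment #4: 11→3→4→5→9 bottleneck 3, total now 8
augment #5: 11→10→8→2→9 bottleneck 2, total now 10
augment #6: 11→10→1→7→5→9 bottleneck 6, total now 16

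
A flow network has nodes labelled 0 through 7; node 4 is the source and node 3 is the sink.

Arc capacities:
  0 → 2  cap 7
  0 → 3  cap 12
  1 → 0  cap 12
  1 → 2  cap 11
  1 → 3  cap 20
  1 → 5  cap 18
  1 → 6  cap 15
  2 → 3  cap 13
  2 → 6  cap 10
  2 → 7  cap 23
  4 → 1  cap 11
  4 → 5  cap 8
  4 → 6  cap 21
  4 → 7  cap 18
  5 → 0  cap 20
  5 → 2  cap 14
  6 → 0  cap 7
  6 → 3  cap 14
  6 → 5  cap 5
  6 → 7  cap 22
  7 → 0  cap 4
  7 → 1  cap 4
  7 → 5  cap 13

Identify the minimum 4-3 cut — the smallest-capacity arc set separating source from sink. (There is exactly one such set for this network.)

Min-cut arcs: {(0,3), (2,3), (4,1), (6,3), (7,1)} (total capacity 54)

augment #1: 4→1→3 push 11
augment #2: 4→6→3 push 14
augment #3: 4→5→0→3 push 8
augment #4: 4→6→0→3 push 4
augment #5: 4→7→1→3 push 4
augment #6: 4→6→0→2→3 push 3
augment #7: 4→7→0→2→3 push 4
augment #8: 4→7→5→2→3 push 6
max flow = 54; residual-reachable set from 4 gives S-side
cut edges (S→T): {(0,3), (2,3), (4,1), (6,3), (7,1)} total cap 54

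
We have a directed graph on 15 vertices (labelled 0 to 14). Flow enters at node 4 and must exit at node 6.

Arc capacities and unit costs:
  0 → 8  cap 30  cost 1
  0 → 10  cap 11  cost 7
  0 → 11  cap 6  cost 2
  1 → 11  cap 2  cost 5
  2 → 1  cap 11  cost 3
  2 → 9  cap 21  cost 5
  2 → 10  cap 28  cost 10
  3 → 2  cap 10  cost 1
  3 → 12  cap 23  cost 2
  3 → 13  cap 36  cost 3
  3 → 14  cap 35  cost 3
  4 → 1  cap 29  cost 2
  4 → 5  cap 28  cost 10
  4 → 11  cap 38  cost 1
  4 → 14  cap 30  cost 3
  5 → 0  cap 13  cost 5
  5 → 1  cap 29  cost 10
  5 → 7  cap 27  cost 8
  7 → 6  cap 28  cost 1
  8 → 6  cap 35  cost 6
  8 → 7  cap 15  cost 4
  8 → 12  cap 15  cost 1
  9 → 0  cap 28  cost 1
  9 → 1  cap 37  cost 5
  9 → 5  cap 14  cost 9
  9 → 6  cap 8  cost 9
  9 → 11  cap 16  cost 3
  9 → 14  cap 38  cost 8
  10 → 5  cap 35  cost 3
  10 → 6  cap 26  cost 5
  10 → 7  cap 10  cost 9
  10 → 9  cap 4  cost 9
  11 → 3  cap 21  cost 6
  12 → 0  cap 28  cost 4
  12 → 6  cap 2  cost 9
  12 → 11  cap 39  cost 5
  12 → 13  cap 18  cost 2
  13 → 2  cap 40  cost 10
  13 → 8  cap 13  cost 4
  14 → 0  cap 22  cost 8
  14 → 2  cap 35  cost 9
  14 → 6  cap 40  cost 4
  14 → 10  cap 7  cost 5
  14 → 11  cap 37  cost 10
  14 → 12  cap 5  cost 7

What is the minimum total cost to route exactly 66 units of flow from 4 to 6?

shortest-cost path #1: 4→14→6 push 30 @ unit cost 7 (adds 210)
shortest-cost path #2: 4→11→3→14→6 push 10 @ unit cost 14 (adds 140)
shortest-cost path #3: 4→11→3→12→6 push 2 @ unit cost 18 (adds 36)
shortest-cost path #4: 4→5→7→6 push 24 @ unit cost 19 (adds 456)
total cost = 842

Minimum cost for 66 units: 842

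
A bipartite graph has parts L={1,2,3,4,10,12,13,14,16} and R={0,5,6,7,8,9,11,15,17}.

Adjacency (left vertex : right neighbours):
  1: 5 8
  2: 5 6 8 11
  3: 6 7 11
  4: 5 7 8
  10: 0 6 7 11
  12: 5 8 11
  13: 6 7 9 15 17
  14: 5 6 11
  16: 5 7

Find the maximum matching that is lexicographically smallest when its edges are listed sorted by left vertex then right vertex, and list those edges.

Lex-smallest maximum matching: {(1,5), (2,6), (3,7), (4,8), (10,0), (12,11), (13,9)}

|M| = 7 (so the lex-smallest maximum matching has 7 edges)
process left vertices in ascending order; for each, take the smallest-labelled available neighbour that still permits 7 edges overall, or leave it unmatched if none does
lex-smallest matching: {1-5, 2-6, 3-7, 4-8, 10-0, 12-11, 13-9}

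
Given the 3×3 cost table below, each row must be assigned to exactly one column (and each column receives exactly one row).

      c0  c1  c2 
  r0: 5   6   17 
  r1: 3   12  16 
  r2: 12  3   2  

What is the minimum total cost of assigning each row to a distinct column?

optimal assignment: row0→col1 (cost 6), row1→col0 (cost 3), row2→col2 (cost 2)
total = 6 + 3 + 2 = 11

Minimum assignment cost: 11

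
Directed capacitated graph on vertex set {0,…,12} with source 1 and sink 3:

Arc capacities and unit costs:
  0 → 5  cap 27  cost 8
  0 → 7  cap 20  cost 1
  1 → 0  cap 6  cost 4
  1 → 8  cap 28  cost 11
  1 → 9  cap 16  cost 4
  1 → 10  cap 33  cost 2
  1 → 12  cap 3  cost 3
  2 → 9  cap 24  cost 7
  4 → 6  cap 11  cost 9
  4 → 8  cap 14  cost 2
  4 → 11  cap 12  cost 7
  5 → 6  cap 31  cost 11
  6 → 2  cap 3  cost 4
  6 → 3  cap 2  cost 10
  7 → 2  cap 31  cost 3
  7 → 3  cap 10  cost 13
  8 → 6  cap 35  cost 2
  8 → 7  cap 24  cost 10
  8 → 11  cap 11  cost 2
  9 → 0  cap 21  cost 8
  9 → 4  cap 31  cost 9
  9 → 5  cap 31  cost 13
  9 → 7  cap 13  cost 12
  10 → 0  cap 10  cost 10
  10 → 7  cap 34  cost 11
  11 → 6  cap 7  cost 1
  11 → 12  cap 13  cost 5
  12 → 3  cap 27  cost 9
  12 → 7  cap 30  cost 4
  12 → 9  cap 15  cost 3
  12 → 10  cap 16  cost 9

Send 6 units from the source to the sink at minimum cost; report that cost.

shortest-cost path #1: 1→12→3 push 3 @ unit cost 12 (adds 36)
shortest-cost path #2: 1→0→7→3 push 3 @ unit cost 18 (adds 54)
total cost = 90

Minimum cost for 6 units: 90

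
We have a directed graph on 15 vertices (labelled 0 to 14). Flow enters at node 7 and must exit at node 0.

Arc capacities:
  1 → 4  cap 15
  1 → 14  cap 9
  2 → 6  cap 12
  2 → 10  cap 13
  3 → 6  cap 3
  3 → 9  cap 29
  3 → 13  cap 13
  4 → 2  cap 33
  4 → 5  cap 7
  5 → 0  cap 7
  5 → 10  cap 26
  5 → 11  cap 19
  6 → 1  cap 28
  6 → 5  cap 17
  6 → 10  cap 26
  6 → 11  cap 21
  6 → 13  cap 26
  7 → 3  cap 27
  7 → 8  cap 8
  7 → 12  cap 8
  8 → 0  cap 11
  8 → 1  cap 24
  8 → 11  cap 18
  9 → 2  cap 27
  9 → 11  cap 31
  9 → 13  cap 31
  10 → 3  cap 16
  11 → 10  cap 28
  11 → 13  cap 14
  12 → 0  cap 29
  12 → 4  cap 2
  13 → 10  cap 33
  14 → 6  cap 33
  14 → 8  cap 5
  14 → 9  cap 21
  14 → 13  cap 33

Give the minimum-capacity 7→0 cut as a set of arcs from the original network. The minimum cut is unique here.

augment #1: 7→8→0 push 8
augment #2: 7→12→0 push 8
augment #3: 7→3→6→5→0 push 3
augment #4: 7→3→9→2→6→5→0 push 4
augment #5: 7→3→9→2→6→1→14→8→0 push 3
max flow = 26; residual-reachable set from 7 gives S-side
cut edges (S→T): {(5,0), (7,12), (8,0)} total cap 26

Min-cut arcs: {(5,0), (7,12), (8,0)} (total capacity 26)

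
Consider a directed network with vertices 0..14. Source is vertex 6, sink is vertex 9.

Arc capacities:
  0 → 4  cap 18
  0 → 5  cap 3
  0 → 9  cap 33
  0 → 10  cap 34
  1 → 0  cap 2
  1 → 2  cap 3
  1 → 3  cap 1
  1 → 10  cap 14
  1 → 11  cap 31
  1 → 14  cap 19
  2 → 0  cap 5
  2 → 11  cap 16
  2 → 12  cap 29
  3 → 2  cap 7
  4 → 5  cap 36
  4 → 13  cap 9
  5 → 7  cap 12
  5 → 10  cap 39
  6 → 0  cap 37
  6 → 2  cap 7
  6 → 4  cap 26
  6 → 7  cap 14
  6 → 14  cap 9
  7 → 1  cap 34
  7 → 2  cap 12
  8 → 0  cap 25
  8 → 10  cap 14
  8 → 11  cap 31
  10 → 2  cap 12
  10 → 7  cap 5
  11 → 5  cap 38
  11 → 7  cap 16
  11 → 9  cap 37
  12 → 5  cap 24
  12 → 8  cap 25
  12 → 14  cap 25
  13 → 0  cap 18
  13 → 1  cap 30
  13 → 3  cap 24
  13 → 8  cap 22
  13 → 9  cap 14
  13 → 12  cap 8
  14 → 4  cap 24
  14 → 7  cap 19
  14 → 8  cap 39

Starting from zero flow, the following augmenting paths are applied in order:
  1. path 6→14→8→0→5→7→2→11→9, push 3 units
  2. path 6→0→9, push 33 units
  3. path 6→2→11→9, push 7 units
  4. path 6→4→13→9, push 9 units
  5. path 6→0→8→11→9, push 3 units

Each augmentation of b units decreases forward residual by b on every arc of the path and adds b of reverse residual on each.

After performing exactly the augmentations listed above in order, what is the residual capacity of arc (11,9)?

Residual capacity of (11,9): 24

after path 1 (6→14→8→0→5→7→2→11→9, push 3): res(11,9)=34
after path 2 (6→0→9, push 33): res(11,9)=34
after path 3 (6→2→11→9, push 7): res(11,9)=27
after path 4 (6→4→13→9, push 9): res(11,9)=27
after path 5 (6→0→8→11→9, push 3): res(11,9)=24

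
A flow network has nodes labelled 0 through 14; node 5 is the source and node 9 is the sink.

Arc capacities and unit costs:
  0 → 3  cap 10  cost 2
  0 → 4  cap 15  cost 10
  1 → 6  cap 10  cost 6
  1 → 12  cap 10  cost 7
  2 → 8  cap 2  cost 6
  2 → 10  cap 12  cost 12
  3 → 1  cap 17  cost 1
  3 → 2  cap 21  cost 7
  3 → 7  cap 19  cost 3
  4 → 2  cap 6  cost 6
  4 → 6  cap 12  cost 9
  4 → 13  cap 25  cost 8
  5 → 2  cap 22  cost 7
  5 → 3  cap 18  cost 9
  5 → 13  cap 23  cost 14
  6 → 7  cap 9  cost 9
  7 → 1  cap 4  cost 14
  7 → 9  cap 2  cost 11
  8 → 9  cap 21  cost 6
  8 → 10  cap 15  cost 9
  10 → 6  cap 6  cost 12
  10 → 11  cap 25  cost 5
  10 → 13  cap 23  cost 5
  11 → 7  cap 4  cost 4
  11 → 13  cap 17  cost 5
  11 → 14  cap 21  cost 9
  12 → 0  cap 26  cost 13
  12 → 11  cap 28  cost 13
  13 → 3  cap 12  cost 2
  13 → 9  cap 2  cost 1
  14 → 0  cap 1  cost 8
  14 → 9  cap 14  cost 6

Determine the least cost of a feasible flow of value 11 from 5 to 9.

shortest-cost path #1: 5→13→9 push 2 @ unit cost 15 (adds 30)
shortest-cost path #2: 5→2→8→9 push 2 @ unit cost 19 (adds 38)
shortest-cost path #3: 5→3→7→9 push 2 @ unit cost 23 (adds 46)
shortest-cost path #4: 5→2→10→11→14→9 push 5 @ unit cost 39 (adds 195)
total cost = 309

Minimum cost for 11 units: 309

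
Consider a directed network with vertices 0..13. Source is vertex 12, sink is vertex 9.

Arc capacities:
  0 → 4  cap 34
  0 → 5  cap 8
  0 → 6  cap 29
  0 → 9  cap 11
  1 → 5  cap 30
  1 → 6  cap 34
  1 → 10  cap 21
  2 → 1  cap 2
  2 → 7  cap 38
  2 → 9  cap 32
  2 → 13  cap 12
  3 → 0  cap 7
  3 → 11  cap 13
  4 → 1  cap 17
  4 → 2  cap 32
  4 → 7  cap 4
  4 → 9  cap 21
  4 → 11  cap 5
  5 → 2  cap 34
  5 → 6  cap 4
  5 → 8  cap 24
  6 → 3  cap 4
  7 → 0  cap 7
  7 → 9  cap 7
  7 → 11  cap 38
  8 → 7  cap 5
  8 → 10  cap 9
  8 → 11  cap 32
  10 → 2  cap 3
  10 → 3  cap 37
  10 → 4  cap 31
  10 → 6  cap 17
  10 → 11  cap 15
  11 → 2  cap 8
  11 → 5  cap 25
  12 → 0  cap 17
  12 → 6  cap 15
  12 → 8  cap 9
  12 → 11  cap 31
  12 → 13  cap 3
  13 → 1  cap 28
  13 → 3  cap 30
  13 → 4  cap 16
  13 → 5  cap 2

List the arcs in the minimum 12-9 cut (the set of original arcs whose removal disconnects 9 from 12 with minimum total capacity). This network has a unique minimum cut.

augment #1: 12→0→9 push 11
augment #2: 12→0→4→9 push 6
augment #3: 12→8→7→9 push 5
augment #4: 12→11→2→9 push 8
augment #5: 12→13→4→9 push 3
augment #6: 12→8→10→2→9 push 3
augment #7: 12→8→10→4→9 push 1
augment #8: 12→11→5→2→9 push 21
augment #9: 12→6→3→0→4→9 push 4
augment #10: 12→11→5→2→7→9 push 2
max flow = 64; residual-reachable set from 12 gives S-side
cut edges (S→T): {(6,3), (12,0), (12,8), (12,11), (12,13)} total cap 64

Min-cut arcs: {(6,3), (12,0), (12,8), (12,11), (12,13)} (total capacity 64)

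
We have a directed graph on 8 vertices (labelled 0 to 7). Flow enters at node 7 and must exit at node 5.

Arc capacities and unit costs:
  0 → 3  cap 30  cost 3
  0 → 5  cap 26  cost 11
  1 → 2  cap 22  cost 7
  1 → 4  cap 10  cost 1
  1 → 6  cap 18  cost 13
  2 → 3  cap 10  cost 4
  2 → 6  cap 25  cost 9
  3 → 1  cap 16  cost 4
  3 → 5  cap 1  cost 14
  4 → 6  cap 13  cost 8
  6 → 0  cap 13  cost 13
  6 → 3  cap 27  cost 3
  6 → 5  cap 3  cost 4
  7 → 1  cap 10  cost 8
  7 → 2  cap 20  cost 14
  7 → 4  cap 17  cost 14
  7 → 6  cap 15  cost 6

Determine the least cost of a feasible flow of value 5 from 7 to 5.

Minimum cost for 5 units: 83

shortest-cost path #1: 7→6→5 push 3 @ unit cost 10 (adds 30)
shortest-cost path #2: 7→6→3→5 push 1 @ unit cost 23 (adds 23)
shortest-cost path #3: 7→6→0→5 push 1 @ unit cost 30 (adds 30)
total cost = 83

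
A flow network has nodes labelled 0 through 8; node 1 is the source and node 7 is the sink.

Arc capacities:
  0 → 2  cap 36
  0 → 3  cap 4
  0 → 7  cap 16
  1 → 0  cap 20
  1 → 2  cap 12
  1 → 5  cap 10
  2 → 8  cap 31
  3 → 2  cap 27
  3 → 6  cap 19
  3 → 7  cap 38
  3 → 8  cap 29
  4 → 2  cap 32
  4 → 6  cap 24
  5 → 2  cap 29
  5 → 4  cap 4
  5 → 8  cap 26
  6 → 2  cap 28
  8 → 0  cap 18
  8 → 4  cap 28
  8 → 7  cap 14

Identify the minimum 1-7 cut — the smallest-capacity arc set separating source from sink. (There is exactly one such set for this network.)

Min-cut arcs: {(0,3), (0,7), (8,7)} (total capacity 34)

augment #1: 1→0→7 push 16
augment #2: 1→0→3→7 push 4
augment #3: 1→2→8→7 push 12
augment #4: 1→5→8→7 push 2
max flow = 34; residual-reachable set from 1 gives S-side
cut edges (S→T): {(0,3), (0,7), (8,7)} total cap 34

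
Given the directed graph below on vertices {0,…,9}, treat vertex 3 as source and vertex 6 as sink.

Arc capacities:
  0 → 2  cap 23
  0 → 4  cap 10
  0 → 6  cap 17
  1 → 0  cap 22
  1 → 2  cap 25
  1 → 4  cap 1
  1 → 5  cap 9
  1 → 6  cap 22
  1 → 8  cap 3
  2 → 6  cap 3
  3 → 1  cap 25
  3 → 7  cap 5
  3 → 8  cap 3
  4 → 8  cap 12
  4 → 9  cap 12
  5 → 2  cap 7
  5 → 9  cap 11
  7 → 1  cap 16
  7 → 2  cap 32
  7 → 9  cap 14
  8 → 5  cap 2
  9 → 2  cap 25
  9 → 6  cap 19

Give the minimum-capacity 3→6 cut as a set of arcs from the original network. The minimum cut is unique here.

augment #1: 3→1→6 push 22
augment #2: 3→1→0→6 push 3
augment #3: 3→7→2→6 push 3
augment #4: 3→7→9→6 push 2
augment #5: 3→8→5→9→6 push 2
max flow = 32; residual-reachable set from 3 gives S-side
cut edges (S→T): {(3,1), (3,7), (8,5)} total cap 32

Min-cut arcs: {(3,1), (3,7), (8,5)} (total capacity 32)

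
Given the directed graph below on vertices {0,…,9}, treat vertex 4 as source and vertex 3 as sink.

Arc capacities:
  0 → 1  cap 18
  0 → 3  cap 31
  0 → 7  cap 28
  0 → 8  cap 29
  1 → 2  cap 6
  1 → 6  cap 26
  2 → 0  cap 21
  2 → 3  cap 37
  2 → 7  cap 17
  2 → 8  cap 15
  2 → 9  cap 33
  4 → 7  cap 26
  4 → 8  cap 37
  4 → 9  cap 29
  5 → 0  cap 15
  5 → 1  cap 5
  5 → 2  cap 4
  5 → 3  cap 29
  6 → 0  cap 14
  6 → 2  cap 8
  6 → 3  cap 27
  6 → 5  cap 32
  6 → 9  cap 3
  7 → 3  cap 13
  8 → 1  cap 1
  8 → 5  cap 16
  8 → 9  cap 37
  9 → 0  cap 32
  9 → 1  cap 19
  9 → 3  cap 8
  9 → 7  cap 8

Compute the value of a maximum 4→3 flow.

augment #1: 4→7→3 bottleneck 13, total now 13
augment #2: 4→9→3 bottleneck 8, total now 21
augment #3: 4→8→5→3 bottleneck 16, total now 37
augment #4: 4→9→0→3 bottleneck 21, total now 58
augment #5: 4→8→1→2→3 bottleneck 1, total now 59
augment #6: 4→8→9→0→3 bottleneck 10, total now 69
augment #7: 4→8→9→1→2→3 bottleneck 5, total now 74
augment #8: 4→8→9→1→6→3 bottleneck 5, total now 79

Maximum flow value: 79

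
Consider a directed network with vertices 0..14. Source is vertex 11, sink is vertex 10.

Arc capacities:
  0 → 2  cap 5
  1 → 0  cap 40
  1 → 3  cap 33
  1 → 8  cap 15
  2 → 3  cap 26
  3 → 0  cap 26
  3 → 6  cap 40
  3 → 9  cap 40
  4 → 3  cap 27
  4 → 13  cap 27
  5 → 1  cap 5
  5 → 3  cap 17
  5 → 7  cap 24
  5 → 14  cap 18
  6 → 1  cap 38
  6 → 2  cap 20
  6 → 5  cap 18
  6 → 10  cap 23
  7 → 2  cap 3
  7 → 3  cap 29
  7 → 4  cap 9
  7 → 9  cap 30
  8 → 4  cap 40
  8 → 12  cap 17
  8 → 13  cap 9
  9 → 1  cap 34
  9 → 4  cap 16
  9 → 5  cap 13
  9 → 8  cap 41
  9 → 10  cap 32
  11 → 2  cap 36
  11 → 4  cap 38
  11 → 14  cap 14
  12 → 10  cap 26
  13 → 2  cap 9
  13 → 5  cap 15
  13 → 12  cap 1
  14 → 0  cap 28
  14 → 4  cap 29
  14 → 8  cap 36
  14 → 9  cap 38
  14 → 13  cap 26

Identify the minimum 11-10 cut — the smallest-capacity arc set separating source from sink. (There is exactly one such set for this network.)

Min-cut arcs: {(6,10), (8,12), (9,10), (13,12)} (total capacity 73)

augment #1: 11→14→9→10 push 14
augment #2: 11→2→3→6→10 push 23
augment #3: 11→2→3→9→10 push 3
augment #4: 11→4→3→9→10 push 15
augment #5: 11→4→13→12→10 push 1
augment #6: 11→4→3→9→8→12→10 push 12
augment #7: 11→4→13→5→1→8→12→10 push 5
max flow = 73; residual-reachable set from 11 gives S-side
cut edges (S→T): {(6,10), (8,12), (9,10), (13,12)} total cap 73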